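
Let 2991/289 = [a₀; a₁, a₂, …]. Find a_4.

4

2991 = 10·289 + 101   →  a_0 = 10
289 = 2·101 + 87   →  a_1 = 2
101 = 1·87 + 14   →  a_2 = 1
87 = 6·14 + 3   →  a_3 = 6
14 = 4·3 + 2   →  a_4 = 4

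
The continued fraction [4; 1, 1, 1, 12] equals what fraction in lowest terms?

Using pₖ = aₖpₖ₋₁ + pₖ₋₂ and qₖ = aₖqₖ₋₁ + qₖ₋₂:
  k=0: a=4, p=4, q=1
  k=1: a=1, p=5, q=1
  k=2: a=1, p=9, q=2
  k=3: a=1, p=14, q=3
  k=4: a=12, p=177, q=38

177/38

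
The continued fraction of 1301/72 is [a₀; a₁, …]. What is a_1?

1301 = 18·72 + 5   →  a_0 = 18
72 = 14·5 + 2   →  a_1 = 14

14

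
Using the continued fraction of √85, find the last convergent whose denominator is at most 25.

√85 = [9; 4, 1, 1, 4, 18, …] (period length 5).
Convergents:
  p_0/q_0 = 9/1
  p_1/q_1 = 37/4
  p_2/q_2 = 46/5
  p_3/q_3 = 83/9
  p_4/q_4 = 378/41
q_3 = 9 ≤ 25 < 41 = q_4, so the answer is 83/9.

83/9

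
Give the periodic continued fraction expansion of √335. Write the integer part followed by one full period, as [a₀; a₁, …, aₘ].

[18; 3, 3, 3, 36]

a₀ = ⌊√335⌋ = 18.
With m₀=0, d₀=1 and mₖ₊₁ = dₖaₖ − mₖ, dₖ₊₁ = (n − mₖ₊₁²)/dₖ, aₖ₊₁ = ⌊(a₀+mₖ₊₁)/dₖ₊₁⌋:
  k=1: m=18, d=11, a=3
  k=2: m=15, d=10, a=3
  k=3: m=15, d=11, a=3
  k=4: m=18, d=1, a=36
d=1 and a=2a₀=36 at k=4, so the next step gives (m, d) = (18, 11) again — its k=1 value — and the period has length 4.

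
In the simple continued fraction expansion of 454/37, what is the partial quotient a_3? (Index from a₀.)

454 = 12·37 + 10   →  a_0 = 12
37 = 3·10 + 7   →  a_1 = 3
10 = 1·7 + 3   →  a_2 = 1
7 = 2·3 + 1   →  a_3 = 2

2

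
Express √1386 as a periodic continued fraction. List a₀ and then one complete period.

a₀ = ⌊√1386⌋ = 37.
With m₀=0, d₀=1 and mₖ₊₁ = dₖaₖ − mₖ, dₖ₊₁ = (n − mₖ₊₁²)/dₖ, aₖ₊₁ = ⌊(a₀+mₖ₊₁)/dₖ₊₁⌋:
  k=1: m=37, d=17, a=4
  k=2: m=31, d=25, a=2
  k=3: m=19, d=41, a=1
  k=4: m=22, d=22, a=2
  k=5: m=22, d=41, a=1
  k=6: m=19, d=25, a=2
  k=7: m=31, d=17, a=4
  k=8: m=37, d=1, a=74
d=1 and a=2a₀=74 at k=8, so the next step gives (m, d) = (37, 17) again — its k=1 value — and the period has length 8.

[37; 4, 2, 1, 2, 1, 2, 4, 74]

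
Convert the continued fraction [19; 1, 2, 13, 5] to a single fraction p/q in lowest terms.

3994/203

Using pₖ = aₖpₖ₋₁ + pₖ₋₂ and qₖ = aₖqₖ₋₁ + qₖ₋₂:
  k=0: a=19, p=19, q=1
  k=1: a=1, p=20, q=1
  k=2: a=2, p=59, q=3
  k=3: a=13, p=787, q=40
  k=4: a=5, p=3994, q=203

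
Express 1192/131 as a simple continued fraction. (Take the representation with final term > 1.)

1192 = 9×131 + 13
131 = 10×13 + 1
13 = 13×1 + 0  (stop)
So 1192/131 = [9; 10, 13].

[9; 10, 13]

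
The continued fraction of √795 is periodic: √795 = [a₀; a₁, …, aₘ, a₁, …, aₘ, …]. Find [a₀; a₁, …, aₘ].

a₀ = ⌊√795⌋ = 28.

[28; 5, 9, 5, 56]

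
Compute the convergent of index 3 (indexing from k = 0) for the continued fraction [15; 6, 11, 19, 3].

19395/1279

Using pₖ = aₖpₖ₋₁ + pₖ₋₂, qₖ = aₖqₖ₋₁ + qₖ₋₂ (with p₋₁=1, p₋₂=0, q₋₁=0, q₋₂=1):
  k=0: a=15, p=15, q=1
  k=1: a=6, p=91, q=6
  k=2: a=11, p=1016, q=67
  k=3: a=19, p=19395, q=1279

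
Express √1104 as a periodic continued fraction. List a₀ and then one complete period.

[33; 4, 2, 2, 2, 4, 66]

a₀ = ⌊√1104⌋ = 33.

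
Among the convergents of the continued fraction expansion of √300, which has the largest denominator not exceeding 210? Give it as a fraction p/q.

1351/78

√300 = [17; 3, 8, 3, 34, …] (period length 4).
Convergents:
  p_0/q_0 = 17/1
  p_1/q_1 = 52/3
  p_2/q_2 = 433/25
  p_3/q_3 = 1351/78
  p_4/q_4 = 46367/2677
q_3 = 78 ≤ 210 < 2677 = q_4, so the answer is 1351/78.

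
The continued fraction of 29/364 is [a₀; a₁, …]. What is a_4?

29 = 0·364 + 29   →  a_0 = 0
364 = 12·29 + 16   →  a_1 = 12
29 = 1·16 + 13   →  a_2 = 1
16 = 1·13 + 3   →  a_3 = 1
13 = 4·3 + 1   →  a_4 = 4

4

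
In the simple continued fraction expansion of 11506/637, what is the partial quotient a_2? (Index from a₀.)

1

11506 = 18·637 + 40   →  a_0 = 18
637 = 15·40 + 37   →  a_1 = 15
40 = 1·37 + 3   →  a_2 = 1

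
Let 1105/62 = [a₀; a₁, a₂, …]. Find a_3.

1105 = 17·62 + 51   →  a_0 = 17
62 = 1·51 + 11   →  a_1 = 1
51 = 4·11 + 7   →  a_2 = 4
11 = 1·7 + 4   →  a_3 = 1

1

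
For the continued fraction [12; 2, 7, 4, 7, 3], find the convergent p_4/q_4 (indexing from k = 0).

Using pₖ = aₖpₖ₋₁ + pₖ₋₂, qₖ = aₖqₖ₋₁ + qₖ₋₂ (with p₋₁=1, p₋₂=0, q₋₁=0, q₋₂=1):
  k=0: a=12, p=12, q=1
  k=1: a=2, p=25, q=2
  k=2: a=7, p=187, q=15
  k=3: a=4, p=773, q=62
  k=4: a=7, p=5598, q=449

5598/449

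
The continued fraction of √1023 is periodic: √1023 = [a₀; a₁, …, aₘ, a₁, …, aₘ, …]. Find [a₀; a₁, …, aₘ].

a₀ = ⌊√1023⌋ = 31.
With m₀=0, d₀=1 and mₖ₊₁ = dₖaₖ − mₖ, dₖ₊₁ = (n − mₖ₊₁²)/dₖ, aₖ₊₁ = ⌊(a₀+mₖ₊₁)/dₖ₊₁⌋:
  k=1: m=31, d=62, a=1
  k=2: m=31, d=1, a=62
d=1 and a=2a₀=62 at k=2, so the next step gives (m, d) = (31, 62) again — its k=1 value — and the period has length 2.

[31; 1, 62]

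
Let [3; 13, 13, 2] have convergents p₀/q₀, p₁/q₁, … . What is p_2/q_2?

523/170

Using pₖ = aₖpₖ₋₁ + pₖ₋₂, qₖ = aₖqₖ₋₁ + qₖ₋₂ (with p₋₁=1, p₋₂=0, q₋₁=0, q₋₂=1):
  k=0: a=3, p=3, q=1
  k=1: a=13, p=40, q=13
  k=2: a=13, p=523, q=170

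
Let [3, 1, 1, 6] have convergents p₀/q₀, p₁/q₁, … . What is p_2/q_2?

Using pₖ = aₖpₖ₋₁ + pₖ₋₂, qₖ = aₖqₖ₋₁ + qₖ₋₂ (with p₋₁=1, p₋₂=0, q₋₁=0, q₋₂=1):
  k=0: a=3, p=3, q=1
  k=1: a=1, p=4, q=1
  k=2: a=1, p=7, q=2

7/2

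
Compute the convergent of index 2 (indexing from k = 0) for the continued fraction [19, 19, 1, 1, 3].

Using pₖ = aₖpₖ₋₁ + pₖ₋₂, qₖ = aₖqₖ₋₁ + qₖ₋₂ (with p₋₁=1, p₋₂=0, q₋₁=0, q₋₂=1):
  k=0: a=19, p=19, q=1
  k=1: a=19, p=362, q=19
  k=2: a=1, p=381, q=20

381/20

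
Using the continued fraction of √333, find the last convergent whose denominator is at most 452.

2646/145

√333 = [18; 4, 36, …] (period length 2).
Convergents:
  p_0/q_0 = 18/1
  p_1/q_1 = 73/4
  p_2/q_2 = 2646/145
  p_3/q_3 = 10657/584
q_2 = 145 ≤ 452 < 584 = q_3, so the answer is 2646/145.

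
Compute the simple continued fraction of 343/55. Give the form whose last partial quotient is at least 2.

343 = 6×55 + 13
55 = 4×13 + 3
13 = 4×3 + 1
3 = 3×1 + 0  (stop)
So 343/55 = [6; 4, 4, 3].

[6; 4, 4, 3]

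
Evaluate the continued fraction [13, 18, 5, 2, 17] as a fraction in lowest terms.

Fold from the inside: start with 17/1.
  2 + 1/17 = 35/17
  5 + 17/35 = 192/35
  18 + 35/192 = 3491/192
  13 + 192/3491 = 45575/3491

45575/3491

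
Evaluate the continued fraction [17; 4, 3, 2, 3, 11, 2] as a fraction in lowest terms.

Fold from the inside: start with 2/1.
  11 + 1/2 = 23/2
  3 + 2/23 = 71/23
  2 + 23/71 = 165/71
  3 + 71/165 = 566/165
  4 + 165/566 = 2429/566
  17 + 566/2429 = 41859/2429

41859/2429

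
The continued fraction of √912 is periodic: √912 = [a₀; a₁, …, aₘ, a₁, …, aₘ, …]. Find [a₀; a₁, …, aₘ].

a₀ = ⌊√912⌋ = 30.
With m₀=0, d₀=1 and mₖ₊₁ = dₖaₖ − mₖ, dₖ₊₁ = (n − mₖ₊₁²)/dₖ, aₖ₊₁ = ⌊(a₀+mₖ₊₁)/dₖ₊₁⌋:
  k=1: m=30, d=12, a=5
  k=2: m=30, d=1, a=60
d=1 and a=2a₀=60 at k=2, so the next step gives (m, d) = (30, 12) again — its k=1 value — and the period has length 2.

[30; 5, 60]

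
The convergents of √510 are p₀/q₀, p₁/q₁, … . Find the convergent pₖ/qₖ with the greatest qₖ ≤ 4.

√510 = [22; 1, 1, 2, 1, 1, 44, …] (period length 6).
Convergents:
  p_0/q_0 = 22/1
  p_1/q_1 = 23/1
  p_2/q_2 = 45/2
  p_3/q_3 = 113/5
q_2 = 2 ≤ 4 < 5 = q_3, so the answer is 45/2.

45/2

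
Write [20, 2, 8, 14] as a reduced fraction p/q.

4913/240

Fold from the inside: start with 14/1.
  8 + 1/14 = 113/14
  2 + 14/113 = 240/113
  20 + 113/240 = 4913/240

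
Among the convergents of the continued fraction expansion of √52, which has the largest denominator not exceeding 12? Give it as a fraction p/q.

36/5

√52 = [7; 4, 1, 2, 1, 4, 14, …] (period length 6).
Convergents:
  p_0/q_0 = 7/1
  p_1/q_1 = 29/4
  p_2/q_2 = 36/5
  p_3/q_3 = 101/14
q_2 = 5 ≤ 12 < 14 = q_3, so the answer is 36/5.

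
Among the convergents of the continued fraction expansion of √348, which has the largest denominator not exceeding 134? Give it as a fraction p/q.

1567/84

√348 = [18; 1, 1, 1, 8, 1, 1, 1, 36, …] (period length 8).
Convergents:
  p_0/q_0 = 18/1
  p_1/q_1 = 19/1
  p_2/q_2 = 37/2
  p_3/q_3 = 56/3
  p_4/q_4 = 485/26
  p_5/q_5 = 541/29
  p_6/q_6 = 1026/55
  p_7/q_7 = 1567/84
  p_8/q_8 = 57438/3079
q_7 = 84 ≤ 134 < 3079 = q_8, so the answer is 1567/84.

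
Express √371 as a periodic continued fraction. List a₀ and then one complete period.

[19; 3, 1, 4, 1, 3, 38]

a₀ = ⌊√371⌋ = 19.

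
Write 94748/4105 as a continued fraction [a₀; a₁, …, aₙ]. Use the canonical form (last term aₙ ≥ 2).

94748 = 23·4105 + 333
4105 = 12·333 + 109
333 = 3·109 + 6
109 = 18·6 + 1
6 = 6·1 + 0  (stop)
So 94748/4105 = [23; 12, 3, 18, 6].

[23; 12, 3, 18, 6]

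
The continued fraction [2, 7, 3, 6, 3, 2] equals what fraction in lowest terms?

Fold from the inside: start with 2/1.
  3 + 1/2 = 7/2
  6 + 2/7 = 44/7
  3 + 7/44 = 139/44
  7 + 44/139 = 1017/139
  2 + 139/1017 = 2173/1017

2173/1017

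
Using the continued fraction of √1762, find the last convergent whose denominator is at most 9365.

148050/3527

√1762 = [41; 1, 40, 1, 82, …] (period length 4).
Convergents:
  p_0/q_0 = 41/1
  p_1/q_1 = 42/1
  p_2/q_2 = 1721/41
  p_3/q_3 = 1763/42
  p_4/q_4 = 146287/3485
  p_5/q_5 = 148050/3527
  p_6/q_6 = 6068287/144565
q_5 = 3527 ≤ 9365 < 144565 = q_6, so the answer is 148050/3527.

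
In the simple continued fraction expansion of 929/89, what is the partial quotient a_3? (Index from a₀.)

929 = 10·89 + 39   →  a_0 = 10
89 = 2·39 + 11   →  a_1 = 2
39 = 3·11 + 6   →  a_2 = 3
11 = 1·6 + 5   →  a_3 = 1

1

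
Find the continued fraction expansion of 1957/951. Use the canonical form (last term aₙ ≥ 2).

1957 = 2*951 + 55
951 = 17*55 + 16
55 = 3*16 + 7
16 = 2*7 + 2
7 = 3*2 + 1
2 = 2*1 + 0  (stop)
So 1957/951 = [2; 17, 3, 2, 3, 2].

[2; 17, 3, 2, 3, 2]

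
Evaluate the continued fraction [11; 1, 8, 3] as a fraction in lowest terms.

Using pₖ = aₖpₖ₋₁ + pₖ₋₂ and qₖ = aₖqₖ₋₁ + qₖ₋₂:
  k=0: a=11, p=11, q=1
  k=1: a=1, p=12, q=1
  k=2: a=8, p=107, q=9
  k=3: a=3, p=333, q=28

333/28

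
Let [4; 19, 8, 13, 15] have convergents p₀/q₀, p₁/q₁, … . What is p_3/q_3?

8137/2008

Using pₖ = aₖpₖ₋₁ + pₖ₋₂, qₖ = aₖqₖ₋₁ + qₖ₋₂ (with p₋₁=1, p₋₂=0, q₋₁=0, q₋₂=1):
  k=0: a=4, p=4, q=1
  k=1: a=19, p=77, q=19
  k=2: a=8, p=620, q=153
  k=3: a=13, p=8137, q=2008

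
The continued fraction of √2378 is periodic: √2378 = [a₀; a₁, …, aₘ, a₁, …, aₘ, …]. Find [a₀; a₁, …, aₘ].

[48; 1, 3, 3, 1, 96]

a₀ = ⌊√2378⌋ = 48.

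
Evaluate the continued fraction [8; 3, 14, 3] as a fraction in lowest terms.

Fold from the inside: start with 3/1.
  14 + 1/3 = 43/3
  3 + 3/43 = 132/43
  8 + 43/132 = 1099/132

1099/132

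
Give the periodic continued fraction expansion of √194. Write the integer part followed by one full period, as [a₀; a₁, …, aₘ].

[13; 1, 12, 1, 26]

a₀ = ⌊√194⌋ = 13.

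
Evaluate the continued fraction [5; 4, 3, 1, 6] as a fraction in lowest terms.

Using pₖ = aₖpₖ₋₁ + pₖ₋₂ and qₖ = aₖqₖ₋₁ + qₖ₋₂:
  k=0: a=5, p=5, q=1
  k=1: a=4, p=21, q=4
  k=2: a=3, p=68, q=13
  k=3: a=1, p=89, q=17
  k=4: a=6, p=602, q=115

602/115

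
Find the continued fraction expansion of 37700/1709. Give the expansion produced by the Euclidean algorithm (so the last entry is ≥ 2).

[22; 16, 1, 3, 12, 2]

37700 = 22×1709 + 102
1709 = 16×102 + 77
102 = 1×77 + 25
77 = 3×25 + 2
25 = 12×2 + 1
2 = 2×1 + 0  (stop)
So 37700/1709 = [22; 16, 1, 3, 12, 2].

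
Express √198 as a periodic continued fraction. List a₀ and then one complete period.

[14; 14, 28]

a₀ = ⌊√198⌋ = 14.
With m₀=0, d₀=1 and mₖ₊₁ = dₖaₖ − mₖ, dₖ₊₁ = (n − mₖ₊₁²)/dₖ, aₖ₊₁ = ⌊(a₀+mₖ₊₁)/dₖ₊₁⌋:
  k=1: m=14, d=2, a=14
  k=2: m=14, d=1, a=28
d=1 and a=2a₀=28 at k=2, so the next step gives (m, d) = (14, 2) again — its k=1 value — and the period has length 2.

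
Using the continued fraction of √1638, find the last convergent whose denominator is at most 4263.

117248/2897

√1638 = [40; 2, 8, 2, 80, …] (period length 4).
Convergents:
  p_0/q_0 = 40/1
  p_1/q_1 = 81/2
  p_2/q_2 = 688/17
  p_3/q_3 = 1457/36
  p_4/q_4 = 117248/2897
  p_5/q_5 = 235953/5830
q_4 = 2897 ≤ 4263 < 5830 = q_5, so the answer is 117248/2897.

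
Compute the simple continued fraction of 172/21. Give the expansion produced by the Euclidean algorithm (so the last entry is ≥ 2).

172 = 8·21 + 4
21 = 5·4 + 1
4 = 4·1 + 0  (stop)
So 172/21 = [8; 5, 4].

[8; 5, 4]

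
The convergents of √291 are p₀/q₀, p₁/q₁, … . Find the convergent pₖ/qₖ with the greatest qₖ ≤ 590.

√291 = [17; 17, 34, …] (period length 2).
Convergents:
  p_0/q_0 = 17/1
  p_1/q_1 = 290/17
  p_2/q_2 = 9877/579
  p_3/q_3 = 168199/9860
q_2 = 579 ≤ 590 < 9860 = q_3, so the answer is 9877/579.

9877/579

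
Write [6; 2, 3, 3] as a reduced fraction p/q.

148/23

Using pₖ = aₖpₖ₋₁ + pₖ₋₂ and qₖ = aₖqₖ₋₁ + qₖ₋₂:
  k=0: a=6, p=6, q=1
  k=1: a=2, p=13, q=2
  k=2: a=3, p=45, q=7
  k=3: a=3, p=148, q=23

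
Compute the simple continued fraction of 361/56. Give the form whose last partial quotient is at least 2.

[6; 2, 4, 6]

361 = 6*56 + 25
56 = 2*25 + 6
25 = 4*6 + 1
6 = 6*1 + 0  (stop)
So 361/56 = [6; 2, 4, 6].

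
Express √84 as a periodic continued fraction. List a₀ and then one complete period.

[9; 6, 18]

a₀ = ⌊√84⌋ = 9.
With m₀=0, d₀=1 and mₖ₊₁ = dₖaₖ − mₖ, dₖ₊₁ = (n − mₖ₊₁²)/dₖ, aₖ₊₁ = ⌊(a₀+mₖ₊₁)/dₖ₊₁⌋:
  k=1: m=9, d=3, a=6
  k=2: m=9, d=1, a=18
d=1 and a=2a₀=18 at k=2, so the next step gives (m, d) = (9, 3) again — its k=1 value — and the period has length 2.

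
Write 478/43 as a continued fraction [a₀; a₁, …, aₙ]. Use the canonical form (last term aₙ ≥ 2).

478 = 11·43 + 5
43 = 8·5 + 3
5 = 1·3 + 2
3 = 1·2 + 1
2 = 2·1 + 0  (stop)
So 478/43 = [11; 8, 1, 1, 2].

[11; 8, 1, 1, 2]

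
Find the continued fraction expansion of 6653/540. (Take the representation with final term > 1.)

[12; 3, 8, 4, 5]

6653 = 12·540 + 173
540 = 3·173 + 21
173 = 8·21 + 5
21 = 4·5 + 1
5 = 5·1 + 0  (stop)
So 6653/540 = [12; 3, 8, 4, 5].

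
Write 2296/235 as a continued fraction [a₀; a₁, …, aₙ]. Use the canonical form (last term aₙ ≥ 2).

[9; 1, 3, 2, 1, 5, 3]

2296 = 9·235 + 181
235 = 1·181 + 54
181 = 3·54 + 19
54 = 2·19 + 16
19 = 1·16 + 3
16 = 5·3 + 1
3 = 3·1 + 0  (stop)
So 2296/235 = [9; 1, 3, 2, 1, 5, 3].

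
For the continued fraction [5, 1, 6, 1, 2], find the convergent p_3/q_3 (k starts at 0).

47/8

Using pₖ = aₖpₖ₋₁ + pₖ₋₂, qₖ = aₖqₖ₋₁ + qₖ₋₂ (with p₋₁=1, p₋₂=0, q₋₁=0, q₋₂=1):
  k=0: a=5, p=5, q=1
  k=1: a=1, p=6, q=1
  k=2: a=6, p=41, q=7
  k=3: a=1, p=47, q=8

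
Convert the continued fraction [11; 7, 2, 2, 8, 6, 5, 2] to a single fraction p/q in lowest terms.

Using pₖ = aₖpₖ₋₁ + pₖ₋₂ and qₖ = aₖqₖ₋₁ + qₖ₋₂:
  k=0: a=11, p=11, q=1
  k=1: a=7, p=78, q=7
  k=2: a=2, p=167, q=15
  k=3: a=2, p=412, q=37
  k=4: a=8, p=3463, q=311
  k=5: a=6, p=21190, q=1903
  k=6: a=5, p=109413, q=9826
  k=7: a=2, p=240016, q=21555

240016/21555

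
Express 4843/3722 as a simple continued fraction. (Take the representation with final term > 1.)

[1; 3, 3, 8, 6, 3, 2]

4843 = 1*3722 + 1121
3722 = 3*1121 + 359
1121 = 3*359 + 44
359 = 8*44 + 7
44 = 6*7 + 2
7 = 3*2 + 1
2 = 2*1 + 0  (stop)
So 4843/3722 = [1; 3, 3, 8, 6, 3, 2].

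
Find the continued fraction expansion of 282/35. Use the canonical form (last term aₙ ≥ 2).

[8; 17, 2]

282 = 8·35 + 2
35 = 17·2 + 1
2 = 2·1 + 0  (stop)
So 282/35 = [8; 17, 2].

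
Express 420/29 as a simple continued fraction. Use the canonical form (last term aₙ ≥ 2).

420 = 14·29 + 14
29 = 2·14 + 1
14 = 14·1 + 0  (stop)
So 420/29 = [14; 2, 14].

[14; 2, 14]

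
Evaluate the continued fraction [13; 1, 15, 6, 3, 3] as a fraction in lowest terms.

14189/1018

Fold from the inside: start with 3/1.
  3 + 1/3 = 10/3
  6 + 3/10 = 63/10
  15 + 10/63 = 955/63
  1 + 63/955 = 1018/955
  13 + 955/1018 = 14189/1018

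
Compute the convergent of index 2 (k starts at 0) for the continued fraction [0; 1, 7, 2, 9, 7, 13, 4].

7/8

Using pₖ = aₖpₖ₋₁ + pₖ₋₂, qₖ = aₖqₖ₋₁ + qₖ₋₂ (with p₋₁=1, p₋₂=0, q₋₁=0, q₋₂=1):
  k=0: a=0, p=0, q=1
  k=1: a=1, p=1, q=1
  k=2: a=7, p=7, q=8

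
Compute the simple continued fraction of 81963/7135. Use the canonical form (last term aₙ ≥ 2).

81963 = 11·7135 + 3478
7135 = 2·3478 + 179
3478 = 19·179 + 77
179 = 2·77 + 25
77 = 3·25 + 2
25 = 12·2 + 1
2 = 2·1 + 0  (stop)
So 81963/7135 = [11; 2, 19, 2, 3, 12, 2].

[11; 2, 19, 2, 3, 12, 2]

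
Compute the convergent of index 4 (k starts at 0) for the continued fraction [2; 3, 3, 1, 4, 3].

143/62

Using pₖ = aₖpₖ₋₁ + pₖ₋₂, qₖ = aₖqₖ₋₁ + qₖ₋₂ (with p₋₁=1, p₋₂=0, q₋₁=0, q₋₂=1):
  k=0: a=2, p=2, q=1
  k=1: a=3, p=7, q=3
  k=2: a=3, p=23, q=10
  k=3: a=1, p=30, q=13
  k=4: a=4, p=143, q=62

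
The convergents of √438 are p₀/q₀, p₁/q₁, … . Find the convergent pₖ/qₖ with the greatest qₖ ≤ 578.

√438 = [20; 1, 12, 1, 40, …] (period length 4).
Convergents:
  p_0/q_0 = 20/1
  p_1/q_1 = 21/1
  p_2/q_2 = 272/13
  p_3/q_3 = 293/14
  p_4/q_4 = 11992/573
  p_5/q_5 = 12285/587
q_4 = 573 ≤ 578 < 587 = q_5, so the answer is 11992/573.

11992/573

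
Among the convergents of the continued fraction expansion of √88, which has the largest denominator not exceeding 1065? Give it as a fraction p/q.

√88 = [9; 2, 1, 1, 1, 2, 18, …] (period length 6).
Convergents:
  p_0/q_0 = 9/1
  p_1/q_1 = 19/2
  p_2/q_2 = 28/3
  p_3/q_3 = 47/5
  p_4/q_4 = 75/8
  p_5/q_5 = 197/21
  p_6/q_6 = 3621/386
  p_7/q_7 = 7439/793
  p_8/q_8 = 11060/1179
q_7 = 793 ≤ 1065 < 1179 = q_8, so the answer is 7439/793.

7439/793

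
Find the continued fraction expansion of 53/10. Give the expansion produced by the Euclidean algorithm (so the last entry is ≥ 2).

53 = 5*10 + 3
10 = 3*3 + 1
3 = 3*1 + 0  (stop)
So 53/10 = [5; 3, 3].

[5; 3, 3]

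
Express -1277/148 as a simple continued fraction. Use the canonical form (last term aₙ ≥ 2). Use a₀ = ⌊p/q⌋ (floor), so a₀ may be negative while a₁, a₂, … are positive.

-1277 = -9*148 + 55
148 = 2*55 + 38
55 = 1*38 + 17
38 = 2*17 + 4
17 = 4*4 + 1
4 = 4*1 + 0  (stop)
So -1277/148 = [-9; 2, 1, 2, 4, 4].

[-9; 2, 1, 2, 4, 4]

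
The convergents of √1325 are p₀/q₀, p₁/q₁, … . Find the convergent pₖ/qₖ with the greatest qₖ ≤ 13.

√1325 = [36; 2, 2, 72, …] (period length 3).
Convergents:
  p_0/q_0 = 36/1
  p_1/q_1 = 73/2
  p_2/q_2 = 182/5
  p_3/q_3 = 13177/362
q_2 = 5 ≤ 13 < 362 = q_3, so the answer is 182/5.

182/5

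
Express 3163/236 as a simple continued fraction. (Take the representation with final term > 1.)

3163 = 13·236 + 95
236 = 2·95 + 46
95 = 2·46 + 3
46 = 15·3 + 1
3 = 3·1 + 0  (stop)
So 3163/236 = [13; 2, 2, 15, 3].

[13; 2, 2, 15, 3]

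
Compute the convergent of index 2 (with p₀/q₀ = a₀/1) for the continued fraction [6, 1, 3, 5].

Using pₖ = aₖpₖ₋₁ + pₖ₋₂, qₖ = aₖqₖ₋₁ + qₖ₋₂ (with p₋₁=1, p₋₂=0, q₋₁=0, q₋₂=1):
  k=0: a=6, p=6, q=1
  k=1: a=1, p=7, q=1
  k=2: a=3, p=27, q=4

27/4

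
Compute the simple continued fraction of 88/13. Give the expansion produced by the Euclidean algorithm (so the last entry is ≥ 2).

88 = 6*13 + 10
13 = 1*10 + 3
10 = 3*3 + 1
3 = 3*1 + 0  (stop)
So 88/13 = [6; 1, 3, 3].

[6; 1, 3, 3]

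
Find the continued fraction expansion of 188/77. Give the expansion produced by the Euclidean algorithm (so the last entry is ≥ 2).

[2; 2, 3, 1, 3, 2]

188 = 2*77 + 34
77 = 2*34 + 9
34 = 3*9 + 7
9 = 1*7 + 2
7 = 3*2 + 1
2 = 2*1 + 0  (stop)
So 188/77 = [2; 2, 3, 1, 3, 2].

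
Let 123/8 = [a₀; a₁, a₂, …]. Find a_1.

2

123 = 15·8 + 3   →  a_0 = 15
8 = 2·3 + 2   →  a_1 = 2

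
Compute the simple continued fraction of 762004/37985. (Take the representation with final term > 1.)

762004 = 20×37985 + 2304
37985 = 16×2304 + 1121
2304 = 2×1121 + 62
1121 = 18×62 + 5
62 = 12×5 + 2
5 = 2×2 + 1
2 = 2×1 + 0  (stop)
So 762004/37985 = [20; 16, 2, 18, 12, 2, 2].

[20; 16, 2, 18, 12, 2, 2]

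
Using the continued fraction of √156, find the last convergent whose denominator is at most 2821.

30588/2449

√156 = [12; 2, 24, …] (period length 2).
Convergents:
  p_0/q_0 = 12/1
  p_1/q_1 = 25/2
  p_2/q_2 = 612/49
  p_3/q_3 = 1249/100
  p_4/q_4 = 30588/2449
  p_5/q_5 = 62425/4998
q_4 = 2449 ≤ 2821 < 4998 = q_5, so the answer is 30588/2449.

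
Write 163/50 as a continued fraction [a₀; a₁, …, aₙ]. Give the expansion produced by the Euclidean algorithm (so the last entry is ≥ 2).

[3; 3, 1, 5, 2]

163 = 3×50 + 13
50 = 3×13 + 11
13 = 1×11 + 2
11 = 5×2 + 1
2 = 2×1 + 0  (stop)
So 163/50 = [3; 3, 1, 5, 2].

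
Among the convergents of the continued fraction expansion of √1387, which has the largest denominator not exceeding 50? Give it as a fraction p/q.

1229/33

√1387 = [37; 4, 8, 37, 8, 4, 74, …] (period length 6).
Convergents:
  p_0/q_0 = 37/1
  p_1/q_1 = 149/4
  p_2/q_2 = 1229/33
  p_3/q_3 = 45622/1225
q_2 = 33 ≤ 50 < 1225 = q_3, so the answer is 1229/33.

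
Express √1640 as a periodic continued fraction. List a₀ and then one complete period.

[40; 2, 80]

a₀ = ⌊√1640⌋ = 40.
With m₀=0, d₀=1 and mₖ₊₁ = dₖaₖ − mₖ, dₖ₊₁ = (n − mₖ₊₁²)/dₖ, aₖ₊₁ = ⌊(a₀+mₖ₊₁)/dₖ₊₁⌋:
  k=1: m=40, d=40, a=2
  k=2: m=40, d=1, a=80
d=1 and a=2a₀=80 at k=2, so the next step gives (m, d) = (40, 40) again — its k=1 value — and the period has length 2.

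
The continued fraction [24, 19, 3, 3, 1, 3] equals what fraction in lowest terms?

Fold from the inside: start with 3/1.
  1 + 1/3 = 4/3
  3 + 3/4 = 15/4
  3 + 4/15 = 49/15
  19 + 15/49 = 946/49
  24 + 49/946 = 22753/946

22753/946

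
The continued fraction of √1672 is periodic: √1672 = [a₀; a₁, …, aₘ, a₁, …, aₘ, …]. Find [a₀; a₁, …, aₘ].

[40; 1, 8, 10, 8, 1, 80]

a₀ = ⌊√1672⌋ = 40.
With m₀=0, d₀=1 and mₖ₊₁ = dₖaₖ − mₖ, dₖ₊₁ = (n − mₖ₊₁²)/dₖ, aₖ₊₁ = ⌊(a₀+mₖ₊₁)/dₖ₊₁⌋:
  k=1: m=40, d=72, a=1
  k=2: m=32, d=9, a=8
  k=3: m=40, d=8, a=10
  k=4: m=40, d=9, a=8
  k=5: m=32, d=72, a=1
  k=6: m=40, d=1, a=80
d=1 and a=2a₀=80 at k=6, so the next step gives (m, d) = (40, 72) again — its k=1 value — and the period has length 6.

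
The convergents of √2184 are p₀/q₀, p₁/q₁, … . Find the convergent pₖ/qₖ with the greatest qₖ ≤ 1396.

√2184 = [46; 1, 2, 1, 2, 1, 92, …] (period length 6).
Convergents:
  p_0/q_0 = 46/1
  p_1/q_1 = 47/1
  p_2/q_2 = 140/3
  p_3/q_3 = 187/4
  p_4/q_4 = 514/11
  p_5/q_5 = 701/15
  p_6/q_6 = 65006/1391
  p_7/q_7 = 65707/1406
q_6 = 1391 ≤ 1396 < 1406 = q_7, so the answer is 65006/1391.

65006/1391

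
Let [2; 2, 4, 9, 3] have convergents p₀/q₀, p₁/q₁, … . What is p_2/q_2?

Using pₖ = aₖpₖ₋₁ + pₖ₋₂, qₖ = aₖqₖ₋₁ + qₖ₋₂ (with p₋₁=1, p₋₂=0, q₋₁=0, q₋₂=1):
  k=0: a=2, p=2, q=1
  k=1: a=2, p=5, q=2
  k=2: a=4, p=22, q=9

22/9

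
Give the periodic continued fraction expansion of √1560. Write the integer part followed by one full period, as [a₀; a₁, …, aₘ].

[39; 2, 78]

a₀ = ⌊√1560⌋ = 39.
With m₀=0, d₀=1 and mₖ₊₁ = dₖaₖ − mₖ, dₖ₊₁ = (n − mₖ₊₁²)/dₖ, aₖ₊₁ = ⌊(a₀+mₖ₊₁)/dₖ₊₁⌋:
  k=1: m=39, d=39, a=2
  k=2: m=39, d=1, a=78
d=1 and a=2a₀=78 at k=2, so the next step gives (m, d) = (39, 39) again — its k=1 value — and the period has length 2.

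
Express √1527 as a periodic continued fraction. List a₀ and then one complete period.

a₀ = ⌊√1527⌋ = 39.

[39; 13, 78]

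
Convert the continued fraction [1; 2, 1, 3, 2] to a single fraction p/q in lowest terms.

Fold from the inside: start with 2/1.
  3 + 1/2 = 7/2
  1 + 2/7 = 9/7
  2 + 7/9 = 25/9
  1 + 9/25 = 34/25

34/25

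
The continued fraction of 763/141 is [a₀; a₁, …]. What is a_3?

763 = 5·141 + 58   →  a_0 = 5
141 = 2·58 + 25   →  a_1 = 2
58 = 2·25 + 8   →  a_2 = 2
25 = 3·8 + 1   →  a_3 = 3

3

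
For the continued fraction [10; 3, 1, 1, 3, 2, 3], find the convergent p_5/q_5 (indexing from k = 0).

Using pₖ = aₖpₖ₋₁ + pₖ₋₂, qₖ = aₖqₖ₋₁ + qₖ₋₂ (with p₋₁=1, p₋₂=0, q₋₁=0, q₋₂=1):
  k=0: a=10, p=10, q=1
  k=1: a=3, p=31, q=3
  k=2: a=1, p=41, q=4
  k=3: a=1, p=72, q=7
  k=4: a=3, p=257, q=25
  k=5: a=2, p=586, q=57

586/57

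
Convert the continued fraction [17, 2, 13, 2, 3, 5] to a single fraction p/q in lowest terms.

18024/1031

Using pₖ = aₖpₖ₋₁ + pₖ₋₂ and qₖ = aₖqₖ₋₁ + qₖ₋₂:
  k=0: a=17, p=17, q=1
  k=1: a=2, p=35, q=2
  k=2: a=13, p=472, q=27
  k=3: a=2, p=979, q=56
  k=4: a=3, p=3409, q=195
  k=5: a=5, p=18024, q=1031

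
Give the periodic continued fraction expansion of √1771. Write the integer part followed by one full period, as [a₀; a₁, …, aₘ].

[42; 12, 84]

a₀ = ⌊√1771⌋ = 42.
With m₀=0, d₀=1 and mₖ₊₁ = dₖaₖ − mₖ, dₖ₊₁ = (n − mₖ₊₁²)/dₖ, aₖ₊₁ = ⌊(a₀+mₖ₊₁)/dₖ₊₁⌋:
  k=1: m=42, d=7, a=12
  k=2: m=42, d=1, a=84
d=1 and a=2a₀=84 at k=2, so the next step gives (m, d) = (42, 7) again — its k=1 value — and the period has length 2.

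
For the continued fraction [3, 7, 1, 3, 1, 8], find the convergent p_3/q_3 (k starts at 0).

97/31

Using pₖ = aₖpₖ₋₁ + pₖ₋₂, qₖ = aₖqₖ₋₁ + qₖ₋₂ (with p₋₁=1, p₋₂=0, q₋₁=0, q₋₂=1):
  k=0: a=3, p=3, q=1
  k=1: a=7, p=22, q=7
  k=2: a=1, p=25, q=8
  k=3: a=3, p=97, q=31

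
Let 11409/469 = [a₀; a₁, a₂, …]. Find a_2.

11409 = 24·469 + 153   →  a_0 = 24
469 = 3·153 + 10   →  a_1 = 3
153 = 15·10 + 3   →  a_2 = 15

15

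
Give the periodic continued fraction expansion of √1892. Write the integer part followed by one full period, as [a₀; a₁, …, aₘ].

a₀ = ⌊√1892⌋ = 43.

[43; 2, 86]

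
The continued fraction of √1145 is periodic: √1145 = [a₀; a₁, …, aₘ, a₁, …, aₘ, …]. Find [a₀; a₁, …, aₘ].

a₀ = ⌊√1145⌋ = 33.
With m₀=0, d₀=1 and mₖ₊₁ = dₖaₖ − mₖ, dₖ₊₁ = (n − mₖ₊₁²)/dₖ, aₖ₊₁ = ⌊(a₀+mₖ₊₁)/dₖ₊₁⌋:
  k=1: m=33, d=56, a=1
  k=2: m=23, d=11, a=5
  k=3: m=32, d=11, a=5
  k=4: m=23, d=56, a=1
  k=5: m=33, d=1, a=66
d=1 and a=2a₀=66 at k=5, so the next step gives (m, d) = (33, 56) again — its k=1 value — and the period has length 5.

[33; 1, 5, 5, 1, 66]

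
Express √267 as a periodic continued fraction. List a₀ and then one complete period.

[16; 2, 1, 15, 1, 2, 32]

a₀ = ⌊√267⌋ = 16.
With m₀=0, d₀=1 and mₖ₊₁ = dₖaₖ − mₖ, dₖ₊₁ = (n − mₖ₊₁²)/dₖ, aₖ₊₁ = ⌊(a₀+mₖ₊₁)/dₖ₊₁⌋:
  k=1: m=16, d=11, a=2
  k=2: m=6, d=21, a=1
  k=3: m=15, d=2, a=15
  k=4: m=15, d=21, a=1
  k=5: m=6, d=11, a=2
  k=6: m=16, d=1, a=32
d=1 and a=2a₀=32 at k=6, so the next step gives (m, d) = (16, 11) again — its k=1 value — and the period has length 6.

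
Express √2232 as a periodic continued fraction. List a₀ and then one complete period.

a₀ = ⌊√2232⌋ = 47.
With m₀=0, d₀=1 and mₖ₊₁ = dₖaₖ − mₖ, dₖ₊₁ = (n − mₖ₊₁²)/dₖ, aₖ₊₁ = ⌊(a₀+mₖ₊₁)/dₖ₊₁⌋:
  k=1: m=47, d=23, a=4
  k=2: m=45, d=9, a=10
  k=3: m=45, d=23, a=4
  k=4: m=47, d=1, a=94
d=1 and a=2a₀=94 at k=4, so the next step gives (m, d) = (47, 23) again — its k=1 value — and the period has length 4.

[47; 4, 10, 4, 94]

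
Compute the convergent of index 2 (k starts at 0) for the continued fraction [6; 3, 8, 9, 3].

Using pₖ = aₖpₖ₋₁ + pₖ₋₂, qₖ = aₖqₖ₋₁ + qₖ₋₂ (with p₋₁=1, p₋₂=0, q₋₁=0, q₋₂=1):
  k=0: a=6, p=6, q=1
  k=1: a=3, p=19, q=3
  k=2: a=8, p=158, q=25

158/25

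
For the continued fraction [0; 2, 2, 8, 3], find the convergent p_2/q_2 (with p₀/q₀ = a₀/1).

Using pₖ = aₖpₖ₋₁ + pₖ₋₂, qₖ = aₖqₖ₋₁ + qₖ₋₂ (with p₋₁=1, p₋₂=0, q₋₁=0, q₋₂=1):
  k=0: a=0, p=0, q=1
  k=1: a=2, p=1, q=2
  k=2: a=2, p=2, q=5

2/5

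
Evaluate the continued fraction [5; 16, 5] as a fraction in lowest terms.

410/81

Using pₖ = aₖpₖ₋₁ + pₖ₋₂ and qₖ = aₖqₖ₋₁ + qₖ₋₂:
  k=0: a=5, p=5, q=1
  k=1: a=16, p=81, q=16
  k=2: a=5, p=410, q=81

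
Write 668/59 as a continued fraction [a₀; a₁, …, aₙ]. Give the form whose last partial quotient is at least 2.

668 = 11·59 + 19
59 = 3·19 + 2
19 = 9·2 + 1
2 = 2·1 + 0  (stop)
So 668/59 = [11; 3, 9, 2].

[11; 3, 9, 2]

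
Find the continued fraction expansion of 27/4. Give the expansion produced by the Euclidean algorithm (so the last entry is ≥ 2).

[6; 1, 3]

27 = 6*4 + 3
4 = 1*3 + 1
3 = 3*1 + 0  (stop)
So 27/4 = [6; 1, 3].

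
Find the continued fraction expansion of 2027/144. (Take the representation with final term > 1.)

2027 = 14·144 + 11
144 = 13·11 + 1
11 = 11·1 + 0  (stop)
So 2027/144 = [14; 13, 11].

[14; 13, 11]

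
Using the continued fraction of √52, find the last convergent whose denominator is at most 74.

137/19

√52 = [7; 4, 1, 2, 1, 4, 14, …] (period length 6).
Convergents:
  p_0/q_0 = 7/1
  p_1/q_1 = 29/4
  p_2/q_2 = 36/5
  p_3/q_3 = 101/14
  p_4/q_4 = 137/19
  p_5/q_5 = 649/90
q_4 = 19 ≤ 74 < 90 = q_5, so the answer is 137/19.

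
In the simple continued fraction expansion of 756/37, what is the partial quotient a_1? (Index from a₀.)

2

756 = 20·37 + 16   →  a_0 = 20
37 = 2·16 + 5   →  a_1 = 2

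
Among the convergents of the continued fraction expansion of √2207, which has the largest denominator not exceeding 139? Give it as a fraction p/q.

2208/47

√2207 = [46; 1, 45, 1, 92, …] (period length 4).
Convergents:
  p_0/q_0 = 46/1
  p_1/q_1 = 47/1
  p_2/q_2 = 2161/46
  p_3/q_3 = 2208/47
  p_4/q_4 = 205297/4370
q_3 = 47 ≤ 139 < 4370 = q_4, so the answer is 2208/47.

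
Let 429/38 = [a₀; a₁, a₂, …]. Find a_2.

2

429 = 11·38 + 11   →  a_0 = 11
38 = 3·11 + 5   →  a_1 = 3
11 = 2·5 + 1   →  a_2 = 2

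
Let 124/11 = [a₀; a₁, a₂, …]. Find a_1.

3

124 = 11·11 + 3   →  a_0 = 11
11 = 3·3 + 2   →  a_1 = 3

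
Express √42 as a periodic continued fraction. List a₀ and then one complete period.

a₀ = ⌊√42⌋ = 6.
With m₀=0, d₀=1 and mₖ₊₁ = dₖaₖ − mₖ, dₖ₊₁ = (n − mₖ₊₁²)/dₖ, aₖ₊₁ = ⌊(a₀+mₖ₊₁)/dₖ₊₁⌋:
  k=1: m=6, d=6, a=2
  k=2: m=6, d=1, a=12
d=1 and a=2a₀=12 at k=2, so the next step gives (m, d) = (6, 6) again — its k=1 value — and the period has length 2.

[6; 2, 12]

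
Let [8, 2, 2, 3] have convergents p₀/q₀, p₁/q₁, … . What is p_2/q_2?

Using pₖ = aₖpₖ₋₁ + pₖ₋₂, qₖ = aₖqₖ₋₁ + qₖ₋₂ (with p₋₁=1, p₋₂=0, q₋₁=0, q₋₂=1):
  k=0: a=8, p=8, q=1
  k=1: a=2, p=17, q=2
  k=2: a=2, p=42, q=5

42/5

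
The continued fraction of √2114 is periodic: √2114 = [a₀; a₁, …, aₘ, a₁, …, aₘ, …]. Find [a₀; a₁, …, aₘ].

a₀ = ⌊√2114⌋ = 45.
With m₀=0, d₀=1 and mₖ₊₁ = dₖaₖ − mₖ, dₖ₊₁ = (n − mₖ₊₁²)/dₖ, aₖ₊₁ = ⌊(a₀+mₖ₊₁)/dₖ₊₁⌋:
  k=1: m=45, d=89, a=1
  k=2: m=44, d=2, a=44
  k=3: m=44, d=89, a=1
  k=4: m=45, d=1, a=90
d=1 and a=2a₀=90 at k=4, so the next step gives (m, d) = (45, 89) again — its k=1 value — and the period has length 4.

[45; 1, 44, 1, 90]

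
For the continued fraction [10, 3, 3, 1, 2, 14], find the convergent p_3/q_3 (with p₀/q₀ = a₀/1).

134/13

Using pₖ = aₖpₖ₋₁ + pₖ₋₂, qₖ = aₖqₖ₋₁ + qₖ₋₂ (with p₋₁=1, p₋₂=0, q₋₁=0, q₋₂=1):
  k=0: a=10, p=10, q=1
  k=1: a=3, p=31, q=3
  k=2: a=3, p=103, q=10
  k=3: a=1, p=134, q=13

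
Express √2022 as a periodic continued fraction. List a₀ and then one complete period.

[44; 1, 28, 1, 88]

a₀ = ⌊√2022⌋ = 44.
With m₀=0, d₀=1 and mₖ₊₁ = dₖaₖ − mₖ, dₖ₊₁ = (n − mₖ₊₁²)/dₖ, aₖ₊₁ = ⌊(a₀+mₖ₊₁)/dₖ₊₁⌋:
  k=1: m=44, d=86, a=1
  k=2: m=42, d=3, a=28
  k=3: m=42, d=86, a=1
  k=4: m=44, d=1, a=88
d=1 and a=2a₀=88 at k=4, so the next step gives (m, d) = (44, 86) again — its k=1 value — and the period has length 4.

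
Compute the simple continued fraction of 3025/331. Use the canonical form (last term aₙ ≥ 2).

3025 = 9*331 + 46
331 = 7*46 + 9
46 = 5*9 + 1
9 = 9*1 + 0  (stop)
So 3025/331 = [9; 7, 5, 9].

[9; 7, 5, 9]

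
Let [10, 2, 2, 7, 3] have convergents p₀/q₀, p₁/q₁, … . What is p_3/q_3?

385/37

Using pₖ = aₖpₖ₋₁ + pₖ₋₂, qₖ = aₖqₖ₋₁ + qₖ₋₂ (with p₋₁=1, p₋₂=0, q₋₁=0, q₋₂=1):
  k=0: a=10, p=10, q=1
  k=1: a=2, p=21, q=2
  k=2: a=2, p=52, q=5
  k=3: a=7, p=385, q=37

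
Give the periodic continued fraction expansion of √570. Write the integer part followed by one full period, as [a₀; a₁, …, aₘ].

[23; 1, 6, 1, 46]

a₀ = ⌊√570⌋ = 23.
With m₀=0, d₀=1 and mₖ₊₁ = dₖaₖ − mₖ, dₖ₊₁ = (n − mₖ₊₁²)/dₖ, aₖ₊₁ = ⌊(a₀+mₖ₊₁)/dₖ₊₁⌋:
  k=1: m=23, d=41, a=1
  k=2: m=18, d=6, a=6
  k=3: m=18, d=41, a=1
  k=4: m=23, d=1, a=46
d=1 and a=2a₀=46 at k=4, so the next step gives (m, d) = (23, 41) again — its k=1 value — and the period has length 4.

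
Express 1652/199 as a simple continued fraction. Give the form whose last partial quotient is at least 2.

1652 = 8·199 + 60
199 = 3·60 + 19
60 = 3·19 + 3
19 = 6·3 + 1
3 = 3·1 + 0  (stop)
So 1652/199 = [8; 3, 3, 6, 3].

[8; 3, 3, 6, 3]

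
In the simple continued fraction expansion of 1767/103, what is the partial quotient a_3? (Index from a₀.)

1767 = 17·103 + 16   →  a_0 = 17
103 = 6·16 + 7   →  a_1 = 6
16 = 2·7 + 2   →  a_2 = 2
7 = 3·2 + 1   →  a_3 = 3

3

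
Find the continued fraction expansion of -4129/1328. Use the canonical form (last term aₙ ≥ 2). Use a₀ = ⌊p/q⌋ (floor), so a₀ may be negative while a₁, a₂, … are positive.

[-4; 1, 8, 6, 3, 3, 2]

-4129 = -4×1328 + 1183
1328 = 1×1183 + 145
1183 = 8×145 + 23
145 = 6×23 + 7
23 = 3×7 + 2
7 = 3×2 + 1
2 = 2×1 + 0  (stop)
So -4129/1328 = [-4; 1, 8, 6, 3, 3, 2].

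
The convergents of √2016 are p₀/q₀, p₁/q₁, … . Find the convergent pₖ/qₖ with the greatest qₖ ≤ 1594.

√2016 = [44; 1, 8, 1, 88, …] (period length 4).
Convergents:
  p_0/q_0 = 44/1
  p_1/q_1 = 45/1
  p_2/q_2 = 404/9
  p_3/q_3 = 449/10
  p_4/q_4 = 39916/889
  p_5/q_5 = 40365/899
  p_6/q_6 = 362836/8081
q_5 = 899 ≤ 1594 < 8081 = q_6, so the answer is 40365/899.

40365/899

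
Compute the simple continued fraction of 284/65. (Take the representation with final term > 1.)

284 = 4*65 + 24
65 = 2*24 + 17
24 = 1*17 + 7
17 = 2*7 + 3
7 = 2*3 + 1
3 = 3*1 + 0  (stop)
So 284/65 = [4; 2, 1, 2, 2, 3].

[4; 2, 1, 2, 2, 3]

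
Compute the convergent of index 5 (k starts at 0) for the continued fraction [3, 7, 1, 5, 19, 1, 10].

Using pₖ = aₖpₖ₋₁ + pₖ₋₂, qₖ = aₖqₖ₋₁ + qₖ₋₂ (with p₋₁=1, p₋₂=0, q₋₁=0, q₋₂=1):
  k=0: a=3, p=3, q=1
  k=1: a=7, p=22, q=7
  k=2: a=1, p=25, q=8
  k=3: a=5, p=147, q=47
  k=4: a=19, p=2818, q=901
  k=5: a=1, p=2965, q=948

2965/948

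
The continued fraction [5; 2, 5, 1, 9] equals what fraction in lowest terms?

699/128

Using pₖ = aₖpₖ₋₁ + pₖ₋₂ and qₖ = aₖqₖ₋₁ + qₖ₋₂:
  k=0: a=5, p=5, q=1
  k=1: a=2, p=11, q=2
  k=2: a=5, p=60, q=11
  k=3: a=1, p=71, q=13
  k=4: a=9, p=699, q=128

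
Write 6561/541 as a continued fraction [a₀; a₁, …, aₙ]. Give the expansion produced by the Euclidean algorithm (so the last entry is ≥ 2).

6561 = 12·541 + 69
541 = 7·69 + 58
69 = 1·58 + 11
58 = 5·11 + 3
11 = 3·3 + 2
3 = 1·2 + 1
2 = 2·1 + 0  (stop)
So 6561/541 = [12; 7, 1, 5, 3, 1, 2].

[12; 7, 1, 5, 3, 1, 2]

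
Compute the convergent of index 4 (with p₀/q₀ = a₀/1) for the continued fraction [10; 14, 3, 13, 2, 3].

Using pₖ = aₖpₖ₋₁ + pₖ₋₂, qₖ = aₖqₖ₋₁ + qₖ₋₂ (with p₋₁=1, p₋₂=0, q₋₁=0, q₋₂=1):
  k=0: a=10, p=10, q=1
  k=1: a=14, p=141, q=14
  k=2: a=3, p=433, q=43
  k=3: a=13, p=5770, q=573
  k=4: a=2, p=11973, q=1189

11973/1189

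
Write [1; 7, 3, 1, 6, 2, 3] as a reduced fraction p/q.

Using pₖ = aₖpₖ₋₁ + pₖ₋₂ and qₖ = aₖqₖ₋₁ + qₖ₋₂:
  k=0: a=1, p=1, q=1
  k=1: a=7, p=8, q=7
  k=2: a=3, p=25, q=22
  k=3: a=1, p=33, q=29
  k=4: a=6, p=223, q=196
  k=5: a=2, p=479, q=421
  k=6: a=3, p=1660, q=1459

1660/1459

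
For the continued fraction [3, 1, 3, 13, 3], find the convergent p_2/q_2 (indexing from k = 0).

15/4

Using pₖ = aₖpₖ₋₁ + pₖ₋₂, qₖ = aₖqₖ₋₁ + qₖ₋₂ (with p₋₁=1, p₋₂=0, q₋₁=0, q₋₂=1):
  k=0: a=3, p=3, q=1
  k=1: a=1, p=4, q=1
  k=2: a=3, p=15, q=4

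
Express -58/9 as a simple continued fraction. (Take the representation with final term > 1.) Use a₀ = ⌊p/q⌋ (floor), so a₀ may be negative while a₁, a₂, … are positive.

-58 = -7·9 + 5
9 = 1·5 + 4
5 = 1·4 + 1
4 = 4·1 + 0  (stop)
So -58/9 = [-7; 1, 1, 4].

[-7; 1, 1, 4]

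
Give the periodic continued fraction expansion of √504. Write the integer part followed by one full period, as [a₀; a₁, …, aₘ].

a₀ = ⌊√504⌋ = 22.

[22; 2, 4, 2, 44]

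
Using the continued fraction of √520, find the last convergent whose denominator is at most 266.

√520 = [22; 1, 4, 11, 4, 1, 44, …] (period length 6).
Convergents:
  p_0/q_0 = 22/1
  p_1/q_1 = 23/1
  p_2/q_2 = 114/5
  p_3/q_3 = 1277/56
  p_4/q_4 = 5222/229
  p_5/q_5 = 6499/285
q_4 = 229 ≤ 266 < 285 = q_5, so the answer is 5222/229.

5222/229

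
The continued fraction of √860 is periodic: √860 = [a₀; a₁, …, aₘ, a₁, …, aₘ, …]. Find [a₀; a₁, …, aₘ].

[29; 3, 14, 3, 58]

a₀ = ⌊√860⌋ = 29.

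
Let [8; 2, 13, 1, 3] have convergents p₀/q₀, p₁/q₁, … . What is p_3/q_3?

246/29

Using pₖ = aₖpₖ₋₁ + pₖ₋₂, qₖ = aₖqₖ₋₁ + qₖ₋₂ (with p₋₁=1, p₋₂=0, q₋₁=0, q₋₂=1):
  k=0: a=8, p=8, q=1
  k=1: a=2, p=17, q=2
  k=2: a=13, p=229, q=27
  k=3: a=1, p=246, q=29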